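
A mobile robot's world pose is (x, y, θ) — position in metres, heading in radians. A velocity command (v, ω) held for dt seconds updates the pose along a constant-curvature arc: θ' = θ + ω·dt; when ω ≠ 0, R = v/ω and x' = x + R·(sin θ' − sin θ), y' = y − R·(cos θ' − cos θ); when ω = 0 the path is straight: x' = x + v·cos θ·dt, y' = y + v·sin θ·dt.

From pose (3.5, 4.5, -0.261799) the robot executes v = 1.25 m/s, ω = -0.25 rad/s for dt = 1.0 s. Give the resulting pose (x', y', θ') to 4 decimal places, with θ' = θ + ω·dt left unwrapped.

(4.6546, 4.0297, -0.5118)

θ' = -0.2618 + -0.25·1.0 = -0.5118
R = v/ω = 1.25/-0.25 = -5.0000
x' = 3.5 + -5.0000·(sin -0.5118 − sin -0.2618) = 4.6546
y' = 4.5 − -5.0000·(cos -0.5118 − cos -0.2618) = 4.0297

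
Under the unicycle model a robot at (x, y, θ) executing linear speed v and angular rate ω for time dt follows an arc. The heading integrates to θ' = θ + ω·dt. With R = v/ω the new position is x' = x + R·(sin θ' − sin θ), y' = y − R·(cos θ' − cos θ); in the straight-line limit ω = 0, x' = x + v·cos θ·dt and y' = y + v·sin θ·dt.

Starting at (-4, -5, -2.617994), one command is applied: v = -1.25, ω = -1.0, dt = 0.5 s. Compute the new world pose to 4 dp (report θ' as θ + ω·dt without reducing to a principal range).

θ' = -2.6180 + -1.0·0.5 = -3.1180
R = v/ω = -1.25/-1.0 = 1.2500
x' = -4 + 1.2500·(sin -3.1180 − sin -2.6180) = -3.4045
y' = -5 − 1.2500·(cos -3.1180 − cos -2.6180) = -4.8329

(-3.4045, -4.8329, -3.1180)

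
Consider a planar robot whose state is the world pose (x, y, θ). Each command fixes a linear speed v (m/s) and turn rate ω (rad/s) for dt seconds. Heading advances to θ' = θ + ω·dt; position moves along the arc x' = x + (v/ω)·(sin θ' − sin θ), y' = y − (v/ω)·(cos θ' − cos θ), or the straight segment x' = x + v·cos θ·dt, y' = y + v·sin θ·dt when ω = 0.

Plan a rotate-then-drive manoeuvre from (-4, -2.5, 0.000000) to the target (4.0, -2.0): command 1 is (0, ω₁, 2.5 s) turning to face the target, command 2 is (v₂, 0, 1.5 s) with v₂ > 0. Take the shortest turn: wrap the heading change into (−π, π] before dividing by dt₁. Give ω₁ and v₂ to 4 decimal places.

ω₁ = 0.0250, v₂ = 5.3437

heading to target = atan2(-2−-2.5, 4−-4) = 0.0624
Δθ = wrap(0.0624 − 0.0000) = 0.0624; ω₁ = Δθ/dt₁ = 0.0250
distance = √((4−-4)² + (-2−-2.5)²) = 8.0156; v₂ = distance/dt₂ = 5.3437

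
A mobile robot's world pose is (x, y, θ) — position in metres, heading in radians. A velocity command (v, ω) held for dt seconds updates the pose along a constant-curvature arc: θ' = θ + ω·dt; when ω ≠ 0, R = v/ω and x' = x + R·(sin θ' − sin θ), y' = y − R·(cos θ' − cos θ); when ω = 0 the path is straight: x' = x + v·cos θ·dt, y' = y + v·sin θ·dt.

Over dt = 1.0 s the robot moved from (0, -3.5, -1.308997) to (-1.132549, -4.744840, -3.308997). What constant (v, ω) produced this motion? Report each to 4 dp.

Δθ = -3.308997 − -1.308997 = -2.000000
ω = Δθ/dt = -2.000000/1.0 = -2.0000
R = −Δy/(cos θ' − cos θ) = -1.0000
v = R·ω = -1.0000·-2.0000 = 2.0000

v = 2.0000, ω = -2.0000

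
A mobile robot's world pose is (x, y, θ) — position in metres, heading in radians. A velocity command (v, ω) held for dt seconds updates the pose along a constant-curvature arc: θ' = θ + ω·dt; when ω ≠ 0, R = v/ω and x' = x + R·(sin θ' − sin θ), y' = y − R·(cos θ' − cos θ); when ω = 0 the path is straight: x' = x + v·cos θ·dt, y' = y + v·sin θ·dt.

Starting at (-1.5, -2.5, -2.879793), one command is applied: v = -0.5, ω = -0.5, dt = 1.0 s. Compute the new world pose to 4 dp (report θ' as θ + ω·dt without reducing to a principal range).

θ' = -2.8798 + -0.5·1.0 = -3.3798
R = v/ω = -0.5/-0.5 = 1.0000
x' = -1.5 + 1.0000·(sin -3.3798 − sin -2.8798) = -1.0052
y' = -2.5 − 1.0000·(cos -3.3798 − cos -2.8798) = -2.4942

(-1.0052, -2.4942, -3.3798)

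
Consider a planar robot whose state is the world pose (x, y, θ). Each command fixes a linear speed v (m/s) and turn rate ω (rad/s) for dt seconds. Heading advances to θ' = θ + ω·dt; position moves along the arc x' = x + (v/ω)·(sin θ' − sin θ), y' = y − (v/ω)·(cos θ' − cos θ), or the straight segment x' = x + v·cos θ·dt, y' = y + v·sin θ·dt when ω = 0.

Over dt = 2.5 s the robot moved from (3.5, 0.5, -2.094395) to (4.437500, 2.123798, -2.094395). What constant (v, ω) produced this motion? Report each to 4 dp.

Δθ = -2.094395 − -2.094395 = 0.000000
ω = Δθ/dt = 0.000000/2.5 = 0.0000
ω = 0 → v = (Δx·cos θ + Δy·sin θ)/dt = -0.7500

v = -0.7500, ω = 0.0000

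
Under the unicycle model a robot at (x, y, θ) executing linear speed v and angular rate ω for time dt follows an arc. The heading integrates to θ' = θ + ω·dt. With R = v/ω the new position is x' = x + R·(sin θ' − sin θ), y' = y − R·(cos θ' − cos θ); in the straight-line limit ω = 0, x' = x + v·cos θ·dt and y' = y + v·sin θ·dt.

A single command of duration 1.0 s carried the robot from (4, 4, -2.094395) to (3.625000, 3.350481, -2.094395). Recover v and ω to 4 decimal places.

v = 0.7500, ω = 0.0000

Δθ = -2.094395 − -2.094395 = 0.000000
ω = Δθ/dt = 0.000000/1.0 = 0.0000
ω = 0 → v = (Δx·cos θ + Δy·sin θ)/dt = 0.7500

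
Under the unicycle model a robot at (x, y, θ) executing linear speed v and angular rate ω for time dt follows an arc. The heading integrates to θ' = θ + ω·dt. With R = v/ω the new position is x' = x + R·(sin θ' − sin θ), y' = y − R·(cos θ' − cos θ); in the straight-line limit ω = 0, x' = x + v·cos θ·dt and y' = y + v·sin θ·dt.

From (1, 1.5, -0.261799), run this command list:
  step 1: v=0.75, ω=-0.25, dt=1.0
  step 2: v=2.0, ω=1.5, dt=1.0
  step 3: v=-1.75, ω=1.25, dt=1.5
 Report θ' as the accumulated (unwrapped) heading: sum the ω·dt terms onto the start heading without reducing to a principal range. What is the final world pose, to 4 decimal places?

step 1: θ'=-0.5118 (R=-3.0000) → pose (1.6928, 1.2178, -0.5118)
step 2: θ'=0.9882 (R=1.3333) → pose (3.4592, 1.6467, 0.9882)
step 3: θ'=2.8632 (R=-1.4000) → pose (4.2435, -0.4697, 2.8632)

(4.2435, -0.4697, 2.8632)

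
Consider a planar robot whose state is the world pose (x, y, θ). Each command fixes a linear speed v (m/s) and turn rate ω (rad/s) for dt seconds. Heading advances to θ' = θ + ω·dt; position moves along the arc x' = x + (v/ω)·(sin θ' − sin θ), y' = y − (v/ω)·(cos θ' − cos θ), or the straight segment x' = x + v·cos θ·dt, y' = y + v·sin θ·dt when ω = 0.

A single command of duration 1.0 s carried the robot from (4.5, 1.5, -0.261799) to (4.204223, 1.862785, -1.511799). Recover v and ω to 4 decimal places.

v = -0.5000, ω = -1.2500

Δθ = -1.511799 − -0.261799 = -1.250000
ω = Δθ/dt = -1.250000/1.0 = -1.2500
R = −Δy/(cos θ' − cos θ) = 0.4000
v = R·ω = 0.4000·-1.2500 = -0.5000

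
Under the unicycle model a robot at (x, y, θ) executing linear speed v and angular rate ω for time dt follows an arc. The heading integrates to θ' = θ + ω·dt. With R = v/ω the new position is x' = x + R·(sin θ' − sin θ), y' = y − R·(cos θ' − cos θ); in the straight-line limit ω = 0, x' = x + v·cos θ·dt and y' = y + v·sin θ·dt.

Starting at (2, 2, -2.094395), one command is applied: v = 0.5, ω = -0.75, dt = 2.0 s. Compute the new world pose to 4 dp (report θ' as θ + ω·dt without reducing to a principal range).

θ' = -2.0944 + -0.75·2.0 = -3.5944
R = v/ω = 0.5/-0.75 = -0.6667
x' = 2 + -0.6667·(sin -3.5944 − sin -2.0944) = 1.1310
y' = 2 − -0.6667·(cos -3.5944 − cos -2.0944) = 1.7339

(1.1310, 1.7339, -3.5944)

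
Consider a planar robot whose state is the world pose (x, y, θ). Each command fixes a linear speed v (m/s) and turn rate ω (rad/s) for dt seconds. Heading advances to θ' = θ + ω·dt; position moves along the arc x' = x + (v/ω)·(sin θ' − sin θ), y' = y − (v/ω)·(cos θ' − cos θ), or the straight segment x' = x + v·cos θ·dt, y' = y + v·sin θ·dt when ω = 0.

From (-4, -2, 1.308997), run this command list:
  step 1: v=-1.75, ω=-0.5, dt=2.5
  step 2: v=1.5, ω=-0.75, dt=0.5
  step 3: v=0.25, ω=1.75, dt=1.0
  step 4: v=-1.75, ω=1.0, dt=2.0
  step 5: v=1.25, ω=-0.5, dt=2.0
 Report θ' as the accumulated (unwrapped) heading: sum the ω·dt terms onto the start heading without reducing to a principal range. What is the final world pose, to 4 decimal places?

step 1: θ'=0.0590 (R=3.5000) → pose (-7.1744, -4.5880, 0.0590)
step 2: θ'=-0.3160 (R=-2.0000) → pose (-6.4349, -4.6836, -0.3160)
step 3: θ'=1.4340 (R=0.1429) → pose (-6.2490, -4.5673, 1.4340)
step 4: θ'=3.4340 (R=-1.7500) → pose (-4.0109, -6.4817, 3.4340)
step 5: θ'=2.4340 (R=-2.5000) → pose (-6.3565, -5.9876, 2.4340)

(-6.3565, -5.9876, 2.4340)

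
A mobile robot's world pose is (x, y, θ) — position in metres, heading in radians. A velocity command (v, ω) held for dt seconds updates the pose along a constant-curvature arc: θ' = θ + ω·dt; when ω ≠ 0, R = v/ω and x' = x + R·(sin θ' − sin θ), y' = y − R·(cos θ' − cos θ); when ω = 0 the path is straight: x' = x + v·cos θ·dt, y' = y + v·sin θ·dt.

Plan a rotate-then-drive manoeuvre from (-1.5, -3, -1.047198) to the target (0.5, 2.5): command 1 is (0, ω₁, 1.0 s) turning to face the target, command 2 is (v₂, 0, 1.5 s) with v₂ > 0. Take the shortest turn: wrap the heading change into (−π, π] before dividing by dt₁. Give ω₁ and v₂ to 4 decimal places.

ω₁ = 2.2692, v₂ = 3.9016

heading to target = atan2(2.5−-3, 0.5−-1.5) = 1.2220
Δθ = wrap(1.2220 − -1.0472) = 2.2692; ω₁ = Δθ/dt₁ = 2.2692
distance = √((0.5−-1.5)² + (2.5−-3)²) = 5.8523; v₂ = distance/dt₂ = 3.9016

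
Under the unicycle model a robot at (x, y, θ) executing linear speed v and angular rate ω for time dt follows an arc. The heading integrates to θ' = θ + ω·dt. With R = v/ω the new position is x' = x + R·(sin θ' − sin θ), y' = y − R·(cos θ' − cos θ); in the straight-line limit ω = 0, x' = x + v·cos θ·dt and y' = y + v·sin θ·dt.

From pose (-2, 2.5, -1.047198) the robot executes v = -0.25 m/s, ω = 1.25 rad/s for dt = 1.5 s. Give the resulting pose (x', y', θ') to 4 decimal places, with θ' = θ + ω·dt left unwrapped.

θ' = -1.0472 + 1.25·1.5 = 0.8278
R = v/ω = -0.25/1.25 = -0.2000
x' = -2 + -0.2000·(sin 0.8278 − sin -1.0472) = -2.3205
y' = 2.5 − -0.2000·(cos 0.8278 − cos -1.0472) = 2.5353

(-2.3205, 2.5353, 0.8278)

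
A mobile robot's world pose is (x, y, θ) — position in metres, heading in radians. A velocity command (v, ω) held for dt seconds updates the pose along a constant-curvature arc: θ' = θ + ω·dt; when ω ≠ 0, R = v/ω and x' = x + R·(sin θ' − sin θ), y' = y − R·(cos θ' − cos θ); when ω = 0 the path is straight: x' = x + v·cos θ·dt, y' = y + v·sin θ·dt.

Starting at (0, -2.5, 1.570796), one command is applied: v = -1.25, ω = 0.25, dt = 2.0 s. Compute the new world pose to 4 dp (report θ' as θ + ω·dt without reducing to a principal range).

(0.6121, -4.8971, 2.0708)

θ' = 1.5708 + 0.25·2.0 = 2.0708
R = v/ω = -1.25/0.25 = -5.0000
x' = 0 + -5.0000·(sin 2.0708 − sin 1.5708) = 0.6121
y' = -2.5 − -5.0000·(cos 2.0708 − cos 1.5708) = -4.8971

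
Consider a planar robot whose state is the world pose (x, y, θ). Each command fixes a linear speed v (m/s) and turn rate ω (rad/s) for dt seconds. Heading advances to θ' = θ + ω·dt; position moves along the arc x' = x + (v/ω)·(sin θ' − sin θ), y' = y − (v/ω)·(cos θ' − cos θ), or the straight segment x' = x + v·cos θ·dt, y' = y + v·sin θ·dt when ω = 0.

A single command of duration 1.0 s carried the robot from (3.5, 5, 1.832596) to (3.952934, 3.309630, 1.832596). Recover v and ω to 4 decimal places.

Δθ = 1.832596 − 1.832596 = 0.000000
ω = Δθ/dt = 0.000000/1.0 = 0.0000
ω = 0 → v = (Δx·cos θ + Δy·sin θ)/dt = -1.7500

v = -1.7500, ω = 0.0000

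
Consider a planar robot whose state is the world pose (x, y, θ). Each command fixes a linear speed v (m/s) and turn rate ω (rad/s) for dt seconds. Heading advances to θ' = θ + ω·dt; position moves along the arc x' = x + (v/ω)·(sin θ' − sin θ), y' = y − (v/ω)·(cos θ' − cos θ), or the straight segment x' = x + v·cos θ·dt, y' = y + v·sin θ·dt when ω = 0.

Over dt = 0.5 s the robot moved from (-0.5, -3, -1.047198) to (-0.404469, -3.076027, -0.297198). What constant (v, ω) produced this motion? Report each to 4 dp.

Δθ = -0.297198 − -1.047198 = 0.750000
ω = Δθ/dt = 0.750000/0.5 = 1.5000
R = Δx/(sin θ' − sin θ) = 0.1667
v = R·ω = 0.1667·1.5000 = 0.2500

v = 0.2500, ω = 1.5000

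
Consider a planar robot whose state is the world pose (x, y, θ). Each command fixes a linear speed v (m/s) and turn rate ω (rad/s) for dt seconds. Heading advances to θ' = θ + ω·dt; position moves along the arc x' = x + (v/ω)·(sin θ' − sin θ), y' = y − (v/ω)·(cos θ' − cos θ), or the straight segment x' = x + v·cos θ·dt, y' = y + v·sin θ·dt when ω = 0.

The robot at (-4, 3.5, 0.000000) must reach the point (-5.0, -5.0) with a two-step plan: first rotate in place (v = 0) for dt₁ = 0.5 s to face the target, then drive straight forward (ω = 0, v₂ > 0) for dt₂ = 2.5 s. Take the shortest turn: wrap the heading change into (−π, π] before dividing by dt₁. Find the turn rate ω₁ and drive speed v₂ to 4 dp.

heading to target = atan2(-5−3.5, -5−-4) = -1.6879
Δθ = wrap(-1.6879 − 0.0000) = -1.6879; ω₁ = Δθ/dt₁ = -3.3758
distance = √((-5−-4)² + (-5−3.5)²) = 8.5586; v₂ = distance/dt₂ = 3.4234

ω₁ = -3.3758, v₂ = 3.4234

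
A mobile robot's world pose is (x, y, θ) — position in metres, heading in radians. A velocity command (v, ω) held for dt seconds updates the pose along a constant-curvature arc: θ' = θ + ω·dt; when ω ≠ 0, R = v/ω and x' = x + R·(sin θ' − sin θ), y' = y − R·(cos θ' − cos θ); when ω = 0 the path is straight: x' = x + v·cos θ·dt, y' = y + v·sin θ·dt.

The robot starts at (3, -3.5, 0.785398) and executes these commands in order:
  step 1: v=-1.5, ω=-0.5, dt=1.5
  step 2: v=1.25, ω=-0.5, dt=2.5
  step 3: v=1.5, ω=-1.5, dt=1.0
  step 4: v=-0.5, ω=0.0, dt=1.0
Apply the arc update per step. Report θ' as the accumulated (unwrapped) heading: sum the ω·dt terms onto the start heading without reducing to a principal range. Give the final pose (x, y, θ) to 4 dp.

step 1: θ'=0.0354 (R=3.0000) → pose (0.9849, -4.3768, 0.0354)
step 2: θ'=-1.2146 (R=-2.5000) → pose (3.4164, -6.0035, -1.2146)
step 3: θ'=-2.7146 (R=-1.0000) → pose (2.8933, -7.2624, -2.7146)
step 4: θ'=-2.7146 (straight) → pose (3.3484, -7.0553, -2.7146)

(3.3484, -7.0553, -2.7146)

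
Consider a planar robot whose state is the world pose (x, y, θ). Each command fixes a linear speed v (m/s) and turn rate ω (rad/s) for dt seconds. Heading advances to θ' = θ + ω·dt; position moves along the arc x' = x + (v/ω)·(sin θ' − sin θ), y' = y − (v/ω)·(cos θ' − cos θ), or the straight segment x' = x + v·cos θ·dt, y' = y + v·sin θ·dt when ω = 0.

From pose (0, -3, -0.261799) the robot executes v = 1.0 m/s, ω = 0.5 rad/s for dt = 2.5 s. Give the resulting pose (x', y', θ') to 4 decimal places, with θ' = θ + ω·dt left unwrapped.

θ' = -0.2618 + 0.5·2.5 = 0.9882
R = v/ω = 1.0/0.5 = 2.0000
x' = 0 + 2.0000·(sin 0.9882 − sin -0.2618) = 2.1877
y' = -3 − 2.0000·(cos 0.9882 − cos -0.2618) = -2.1685

(2.1877, -2.1685, 0.9882)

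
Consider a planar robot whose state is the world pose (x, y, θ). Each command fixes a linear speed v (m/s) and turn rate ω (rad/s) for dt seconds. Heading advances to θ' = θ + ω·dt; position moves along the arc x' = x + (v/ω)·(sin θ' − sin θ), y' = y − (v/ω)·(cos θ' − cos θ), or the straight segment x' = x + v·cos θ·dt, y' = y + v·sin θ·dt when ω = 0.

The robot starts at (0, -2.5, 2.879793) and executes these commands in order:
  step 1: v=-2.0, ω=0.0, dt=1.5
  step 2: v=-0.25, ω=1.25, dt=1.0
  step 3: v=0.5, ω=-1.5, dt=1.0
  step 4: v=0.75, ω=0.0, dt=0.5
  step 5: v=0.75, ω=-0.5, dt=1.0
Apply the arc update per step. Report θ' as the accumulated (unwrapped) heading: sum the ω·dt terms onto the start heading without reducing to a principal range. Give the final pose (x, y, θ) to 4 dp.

(1.8109, -2.6046, 2.1298)

step 1: θ'=2.8798 (straight) → pose (2.8978, -3.2765, 2.8798)
step 2: θ'=4.1298 (R=-0.2000) → pose (3.1165, -3.1933, 4.1298)
step 3: θ'=2.6298 (R=-0.3333) → pose (2.6750, -3.3005, 2.6298)
step 4: θ'=2.6298 (straight) → pose (2.3480, -3.1169, 2.6298)
step 5: θ'=2.1298 (R=-1.5000) → pose (1.8109, -2.6046, 2.1298)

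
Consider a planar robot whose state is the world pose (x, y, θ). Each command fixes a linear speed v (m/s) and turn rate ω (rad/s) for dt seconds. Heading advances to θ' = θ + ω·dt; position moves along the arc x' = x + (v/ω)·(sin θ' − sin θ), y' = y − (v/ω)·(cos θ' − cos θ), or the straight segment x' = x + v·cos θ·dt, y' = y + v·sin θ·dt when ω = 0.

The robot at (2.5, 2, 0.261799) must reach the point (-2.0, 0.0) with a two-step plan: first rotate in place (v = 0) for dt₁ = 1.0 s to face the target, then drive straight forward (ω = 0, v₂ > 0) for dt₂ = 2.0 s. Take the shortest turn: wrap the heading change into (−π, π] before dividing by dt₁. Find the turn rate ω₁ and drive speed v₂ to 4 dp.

heading to target = atan2(0−2, -2−2.5) = -2.7234
Δθ = wrap(-2.7234 − 0.2618) = -2.9852; ω₁ = Δθ/dt₁ = -2.9852
distance = √((-2−2.5)² + (0−2)²) = 4.9244; v₂ = distance/dt₂ = 2.4622

ω₁ = -2.9852, v₂ = 2.4622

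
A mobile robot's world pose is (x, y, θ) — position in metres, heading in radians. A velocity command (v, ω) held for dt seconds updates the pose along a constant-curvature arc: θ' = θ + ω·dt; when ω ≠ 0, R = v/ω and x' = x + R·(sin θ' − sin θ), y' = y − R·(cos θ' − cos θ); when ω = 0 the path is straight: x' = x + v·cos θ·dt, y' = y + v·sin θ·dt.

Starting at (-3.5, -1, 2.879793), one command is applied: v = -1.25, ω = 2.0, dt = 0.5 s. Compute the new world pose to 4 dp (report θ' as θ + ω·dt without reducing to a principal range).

θ' = 2.8798 + 2.0·0.5 = 3.8798
R = v/ω = -1.25/2.0 = -0.6250
x' = -3.5 + -0.6250·(sin 3.8798 − sin 2.8798) = -2.9176
y' = -1 − -0.6250·(cos 3.8798 − cos 2.8798) = -0.8586

(-2.9176, -0.8586, 3.8798)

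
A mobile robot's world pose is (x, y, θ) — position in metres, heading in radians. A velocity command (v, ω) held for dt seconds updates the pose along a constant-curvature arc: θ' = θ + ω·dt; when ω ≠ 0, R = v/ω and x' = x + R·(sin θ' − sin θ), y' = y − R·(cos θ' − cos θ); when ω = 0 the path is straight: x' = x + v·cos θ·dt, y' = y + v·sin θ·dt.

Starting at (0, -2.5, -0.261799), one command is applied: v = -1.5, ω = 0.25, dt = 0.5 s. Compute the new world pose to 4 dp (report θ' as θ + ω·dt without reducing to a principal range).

θ' = -0.2618 + 0.25·0.5 = -0.1368
R = v/ω = -1.5/0.25 = -6.0000
x' = 0 + -6.0000·(sin -0.1368 − sin -0.2618) = -0.7347
y' = -2.5 − -6.0000·(cos -0.1368 − cos -0.2618) = -2.3516

(-0.7347, -2.3516, -0.1368)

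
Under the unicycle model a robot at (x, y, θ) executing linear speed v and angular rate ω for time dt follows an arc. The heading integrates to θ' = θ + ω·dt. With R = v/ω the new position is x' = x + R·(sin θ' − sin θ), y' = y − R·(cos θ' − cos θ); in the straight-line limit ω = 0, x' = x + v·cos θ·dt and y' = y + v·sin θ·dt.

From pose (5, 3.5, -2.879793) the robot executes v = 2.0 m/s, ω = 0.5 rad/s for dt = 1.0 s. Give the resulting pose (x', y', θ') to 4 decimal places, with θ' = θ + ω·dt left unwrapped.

(3.2744, 2.5307, -2.3798)

θ' = -2.8798 + 0.5·1.0 = -2.3798
R = v/ω = 2.0/0.5 = 4.0000
x' = 5 + 4.0000·(sin -2.3798 − sin -2.8798) = 3.2744
y' = 3.5 − 4.0000·(cos -2.3798 − cos -2.8798) = 2.5307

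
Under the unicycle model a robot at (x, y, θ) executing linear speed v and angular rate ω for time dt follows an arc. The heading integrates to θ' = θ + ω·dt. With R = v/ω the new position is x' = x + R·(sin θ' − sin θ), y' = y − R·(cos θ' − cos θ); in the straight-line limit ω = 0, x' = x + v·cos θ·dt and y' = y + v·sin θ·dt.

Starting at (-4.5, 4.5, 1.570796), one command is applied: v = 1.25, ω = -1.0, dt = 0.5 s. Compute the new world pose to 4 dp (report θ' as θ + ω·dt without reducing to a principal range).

(-4.3470, 5.0993, 1.0708)

θ' = 1.5708 + -1.0·0.5 = 1.0708
R = v/ω = 1.25/-1.0 = -1.2500
x' = -4.5 + -1.2500·(sin 1.0708 − sin 1.5708) = -4.3470
y' = 4.5 − -1.2500·(cos 1.0708 − cos 1.5708) = 5.0993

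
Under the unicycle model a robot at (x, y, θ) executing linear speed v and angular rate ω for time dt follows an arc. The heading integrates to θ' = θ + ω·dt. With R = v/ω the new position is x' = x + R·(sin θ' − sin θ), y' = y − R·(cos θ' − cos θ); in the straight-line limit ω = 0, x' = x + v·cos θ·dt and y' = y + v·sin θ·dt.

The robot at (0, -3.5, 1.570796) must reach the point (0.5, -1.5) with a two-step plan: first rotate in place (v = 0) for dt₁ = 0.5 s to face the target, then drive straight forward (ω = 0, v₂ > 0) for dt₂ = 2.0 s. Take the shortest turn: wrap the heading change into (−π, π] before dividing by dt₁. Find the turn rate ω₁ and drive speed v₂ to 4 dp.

heading to target = atan2(-1.5−-3.5, 0.5−0) = 1.3258
Δθ = wrap(1.3258 − 1.5708) = -0.2450; ω₁ = Δθ/dt₁ = -0.4900
distance = √((0.5−0)² + (-1.5−-3.5)²) = 2.0616; v₂ = distance/dt₂ = 1.0308

ω₁ = -0.4900, v₂ = 1.0308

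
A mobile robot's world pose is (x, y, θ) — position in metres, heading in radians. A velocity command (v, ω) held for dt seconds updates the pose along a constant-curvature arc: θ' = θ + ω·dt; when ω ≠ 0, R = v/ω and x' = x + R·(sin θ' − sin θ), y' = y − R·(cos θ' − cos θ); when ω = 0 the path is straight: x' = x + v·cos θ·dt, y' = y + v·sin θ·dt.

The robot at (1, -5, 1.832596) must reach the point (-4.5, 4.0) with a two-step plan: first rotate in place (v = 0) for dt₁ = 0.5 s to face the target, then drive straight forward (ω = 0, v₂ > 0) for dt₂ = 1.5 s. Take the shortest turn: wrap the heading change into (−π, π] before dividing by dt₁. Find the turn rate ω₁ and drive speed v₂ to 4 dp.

ω₁ = 0.5735, v₂ = 7.0317

heading to target = atan2(4−-5, -4.5−1) = 2.1193
Δθ = wrap(2.1193 − 1.8326) = 0.2867; ω₁ = Δθ/dt₁ = 0.5735
distance = √((-4.5−1)² + (4−-5)²) = 10.5475; v₂ = distance/dt₂ = 7.0317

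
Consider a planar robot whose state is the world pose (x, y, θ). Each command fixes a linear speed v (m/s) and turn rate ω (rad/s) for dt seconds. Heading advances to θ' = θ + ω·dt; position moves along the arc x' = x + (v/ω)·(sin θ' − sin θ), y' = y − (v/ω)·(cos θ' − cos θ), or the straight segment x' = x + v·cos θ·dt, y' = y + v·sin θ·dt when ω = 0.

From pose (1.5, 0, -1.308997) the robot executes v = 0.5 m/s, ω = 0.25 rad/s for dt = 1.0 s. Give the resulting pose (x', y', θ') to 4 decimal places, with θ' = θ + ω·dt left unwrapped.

θ' = -1.3090 + 0.25·1.0 = -1.0590
R = v/ω = 0.5/0.25 = 2.0000
x' = 1.5 + 2.0000·(sin -1.0590 − sin -1.3090) = 1.6881
y' = 0 − 2.0000·(cos -1.0590 − cos -1.3090) = -0.4619

(1.6881, -0.4619, -1.0590)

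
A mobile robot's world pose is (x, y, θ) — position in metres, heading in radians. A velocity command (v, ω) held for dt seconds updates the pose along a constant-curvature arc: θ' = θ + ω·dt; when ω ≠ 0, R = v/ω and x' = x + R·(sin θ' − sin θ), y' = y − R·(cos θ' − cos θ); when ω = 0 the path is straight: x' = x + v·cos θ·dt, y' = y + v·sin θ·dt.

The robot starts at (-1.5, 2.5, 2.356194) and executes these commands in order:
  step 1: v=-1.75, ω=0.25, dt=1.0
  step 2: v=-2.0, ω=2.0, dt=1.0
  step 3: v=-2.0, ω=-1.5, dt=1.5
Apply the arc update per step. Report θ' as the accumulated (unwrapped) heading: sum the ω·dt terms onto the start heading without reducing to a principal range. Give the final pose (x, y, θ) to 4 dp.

step 1: θ'=2.6062 (R=-7.0000) → pose (-0.1215, 1.4293, 2.6062)
step 2: θ'=4.6062 (R=-1.0000) → pose (1.3830, 2.1834, 4.6062)
step 3: θ'=2.3562 (R=1.3333) → pose (3.6516, 2.9848, 2.3562)

(3.6516, 2.9848, 2.3562)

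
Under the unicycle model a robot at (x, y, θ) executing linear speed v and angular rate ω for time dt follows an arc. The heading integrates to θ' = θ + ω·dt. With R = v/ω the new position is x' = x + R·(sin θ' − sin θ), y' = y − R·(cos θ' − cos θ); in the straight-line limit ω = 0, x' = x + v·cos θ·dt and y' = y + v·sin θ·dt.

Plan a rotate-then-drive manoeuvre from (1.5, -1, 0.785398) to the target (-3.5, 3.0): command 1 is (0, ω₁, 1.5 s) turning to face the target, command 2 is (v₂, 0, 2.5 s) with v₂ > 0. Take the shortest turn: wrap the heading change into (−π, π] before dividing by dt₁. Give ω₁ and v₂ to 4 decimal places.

heading to target = atan2(3−-1, -3.5−1.5) = 2.4669
Δθ = wrap(2.4669 − 0.7854) = 1.6815; ω₁ = Δθ/dt₁ = 1.1210
distance = √((-3.5−1.5)² + (3−-1)²) = 6.4031; v₂ = distance/dt₂ = 2.5612

ω₁ = 1.1210, v₂ = 2.5612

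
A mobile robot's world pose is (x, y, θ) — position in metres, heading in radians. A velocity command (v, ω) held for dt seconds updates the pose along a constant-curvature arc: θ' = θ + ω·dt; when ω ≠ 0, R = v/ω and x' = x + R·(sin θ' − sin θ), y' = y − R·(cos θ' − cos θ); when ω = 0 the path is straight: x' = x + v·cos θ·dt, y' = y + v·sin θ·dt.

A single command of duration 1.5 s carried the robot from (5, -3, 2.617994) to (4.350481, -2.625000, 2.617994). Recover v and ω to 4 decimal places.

Δθ = 2.617994 − 2.617994 = 0.000000
ω = Δθ/dt = 0.000000/1.5 = 0.0000
ω = 0 → v = (Δx·cos θ + Δy·sin θ)/dt = 0.5000

v = 0.5000, ω = 0.0000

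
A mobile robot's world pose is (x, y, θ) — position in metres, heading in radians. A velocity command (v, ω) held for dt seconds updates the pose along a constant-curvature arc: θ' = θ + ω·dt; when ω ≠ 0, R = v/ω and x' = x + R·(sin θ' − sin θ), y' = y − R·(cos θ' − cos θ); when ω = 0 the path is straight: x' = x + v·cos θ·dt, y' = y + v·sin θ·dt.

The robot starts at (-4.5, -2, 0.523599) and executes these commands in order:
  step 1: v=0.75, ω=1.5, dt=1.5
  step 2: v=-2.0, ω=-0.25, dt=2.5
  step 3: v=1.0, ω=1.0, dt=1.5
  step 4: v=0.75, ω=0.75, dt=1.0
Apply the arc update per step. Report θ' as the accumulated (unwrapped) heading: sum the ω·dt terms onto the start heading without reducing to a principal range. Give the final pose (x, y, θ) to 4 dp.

step 1: θ'=2.7736 (R=0.5000) → pose (-4.5701, -1.1005, 2.7736)
step 2: θ'=2.1486 (R=8.0000) → pose (-0.7468, -4.1954, 2.1486)
step 3: θ'=3.6486 (R=1.0000) → pose (-2.0700, -3.8674, 3.6486)
step 4: θ'=4.3986 (R=1.0000) → pose (-2.5356, -4.4329, 4.3986)

(-2.5356, -4.4329, 4.3986)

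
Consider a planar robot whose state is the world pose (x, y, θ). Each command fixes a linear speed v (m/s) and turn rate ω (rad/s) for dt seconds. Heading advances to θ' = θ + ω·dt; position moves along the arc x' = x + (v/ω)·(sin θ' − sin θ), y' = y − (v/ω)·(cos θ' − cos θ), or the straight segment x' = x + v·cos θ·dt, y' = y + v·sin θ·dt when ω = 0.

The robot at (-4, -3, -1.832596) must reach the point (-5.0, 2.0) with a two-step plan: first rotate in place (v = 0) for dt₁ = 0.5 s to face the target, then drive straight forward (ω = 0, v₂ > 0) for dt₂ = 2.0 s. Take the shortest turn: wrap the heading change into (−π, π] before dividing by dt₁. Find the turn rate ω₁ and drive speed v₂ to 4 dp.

heading to target = atan2(2−-3, -5−-4) = 1.7682
Δθ = wrap(1.7682 − -1.8326) = -2.6824; ω₁ = Δθ/dt₁ = -5.3648
distance = √((-5−-4)² + (2−-3)²) = 5.0990; v₂ = distance/dt₂ = 2.5495

ω₁ = -5.3648, v₂ = 2.5495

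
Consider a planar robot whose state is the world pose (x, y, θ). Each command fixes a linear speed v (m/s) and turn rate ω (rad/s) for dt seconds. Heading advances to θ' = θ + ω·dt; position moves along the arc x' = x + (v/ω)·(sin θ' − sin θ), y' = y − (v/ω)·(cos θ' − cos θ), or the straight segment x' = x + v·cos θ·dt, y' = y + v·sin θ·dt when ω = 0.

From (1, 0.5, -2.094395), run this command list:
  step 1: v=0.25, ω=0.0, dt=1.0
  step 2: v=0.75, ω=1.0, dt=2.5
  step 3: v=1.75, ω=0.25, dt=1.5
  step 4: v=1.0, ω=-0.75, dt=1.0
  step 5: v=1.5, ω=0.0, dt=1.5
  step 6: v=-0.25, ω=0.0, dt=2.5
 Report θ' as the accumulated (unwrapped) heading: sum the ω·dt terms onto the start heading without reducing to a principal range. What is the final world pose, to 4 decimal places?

step 1: θ'=-2.0944 (straight) → pose (0.8750, 0.2835, -2.0944)
step 2: θ'=0.4056 (R=0.7500) → pose (1.8205, -0.7807, 0.4056)
step 3: θ'=0.7806 (R=7.0000) → pose (3.9844, 0.6780, 0.7806)
step 4: θ'=0.0306 (R=-1.3333) → pose (4.8819, 1.0634, 0.0306)
step 5: θ'=0.0306 (straight) → pose (7.1308, 1.1322, 0.0306)
step 6: θ'=0.0306 (straight) → pose (6.5061, 1.1131, 0.0306)

(6.5061, 1.1131, 0.0306)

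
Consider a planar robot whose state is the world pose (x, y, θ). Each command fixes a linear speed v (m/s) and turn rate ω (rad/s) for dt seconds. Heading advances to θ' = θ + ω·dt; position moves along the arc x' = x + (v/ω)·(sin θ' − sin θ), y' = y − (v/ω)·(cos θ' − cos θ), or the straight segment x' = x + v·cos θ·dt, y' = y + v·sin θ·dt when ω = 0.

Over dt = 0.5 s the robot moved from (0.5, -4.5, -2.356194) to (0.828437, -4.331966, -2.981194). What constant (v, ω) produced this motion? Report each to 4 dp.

v = -0.7500, ω = -1.2500

Δθ = -2.981194 − -2.356194 = -0.625000
ω = Δθ/dt = -0.625000/0.5 = -1.2500
R = Δx/(sin θ' − sin θ) = 0.6000
v = R·ω = 0.6000·-1.2500 = -0.7500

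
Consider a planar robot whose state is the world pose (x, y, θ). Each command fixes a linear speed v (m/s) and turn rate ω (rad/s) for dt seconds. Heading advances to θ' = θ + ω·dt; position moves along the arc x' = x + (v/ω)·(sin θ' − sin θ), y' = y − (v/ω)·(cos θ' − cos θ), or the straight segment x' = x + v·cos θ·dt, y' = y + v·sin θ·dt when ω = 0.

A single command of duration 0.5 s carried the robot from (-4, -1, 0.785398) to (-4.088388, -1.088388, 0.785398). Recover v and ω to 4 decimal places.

Δθ = 0.785398 − 0.785398 = 0.000000
ω = Δθ/dt = 0.000000/0.5 = 0.0000
ω = 0 → v = (Δx·cos θ + Δy·sin θ)/dt = -0.2500

v = -0.2500, ω = 0.0000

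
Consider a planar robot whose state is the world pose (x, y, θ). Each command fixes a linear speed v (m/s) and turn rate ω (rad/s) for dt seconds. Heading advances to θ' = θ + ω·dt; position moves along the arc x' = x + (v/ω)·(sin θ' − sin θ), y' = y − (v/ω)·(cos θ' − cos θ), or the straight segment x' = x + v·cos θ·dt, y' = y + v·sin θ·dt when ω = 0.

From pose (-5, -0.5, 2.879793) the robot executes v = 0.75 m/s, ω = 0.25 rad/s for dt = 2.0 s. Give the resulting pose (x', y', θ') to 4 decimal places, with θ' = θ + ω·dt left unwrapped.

θ' = 2.8798 + 0.25·2.0 = 3.3798
R = v/ω = 0.75/0.25 = 3.0000
x' = -5 + 3.0000·(sin 3.3798 − sin 2.8798) = -6.4843
y' = -0.5 − 3.0000·(cos 3.3798 − cos 2.8798) = -0.4825

(-6.4843, -0.4825, 3.3798)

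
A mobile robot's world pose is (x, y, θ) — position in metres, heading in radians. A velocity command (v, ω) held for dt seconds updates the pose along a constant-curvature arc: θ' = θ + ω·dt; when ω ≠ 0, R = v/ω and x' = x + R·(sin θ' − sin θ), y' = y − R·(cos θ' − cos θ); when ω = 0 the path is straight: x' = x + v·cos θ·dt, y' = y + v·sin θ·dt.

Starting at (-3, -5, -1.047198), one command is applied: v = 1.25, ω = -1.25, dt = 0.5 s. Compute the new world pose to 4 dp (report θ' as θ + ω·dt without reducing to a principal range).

θ' = -1.0472 + -1.25·0.5 = -1.6722
R = v/ω = 1.25/-1.25 = -1.0000
x' = -3 + -1.0000·(sin -1.6722 − sin -1.0472) = -2.8712
y' = -5 − -1.0000·(cos -1.6722 − cos -1.0472) = -5.6012

(-2.8712, -5.6012, -1.6722)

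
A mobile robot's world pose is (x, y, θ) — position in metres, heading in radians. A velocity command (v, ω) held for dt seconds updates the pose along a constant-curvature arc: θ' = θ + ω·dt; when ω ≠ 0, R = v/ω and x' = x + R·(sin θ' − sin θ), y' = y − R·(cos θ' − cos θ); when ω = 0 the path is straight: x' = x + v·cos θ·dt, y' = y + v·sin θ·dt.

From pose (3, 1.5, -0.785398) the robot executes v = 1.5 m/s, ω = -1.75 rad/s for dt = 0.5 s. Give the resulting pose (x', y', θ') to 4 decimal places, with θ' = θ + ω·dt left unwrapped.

(3.2476, 0.8172, -1.6604)

θ' = -0.7854 + -1.75·0.5 = -1.6604
R = v/ω = 1.5/-1.75 = -0.8571
x' = 3 + -0.8571·(sin -1.6604 − sin -0.7854) = 3.2476
y' = 1.5 − -0.8571·(cos -1.6604 − cos -0.7854) = 0.8172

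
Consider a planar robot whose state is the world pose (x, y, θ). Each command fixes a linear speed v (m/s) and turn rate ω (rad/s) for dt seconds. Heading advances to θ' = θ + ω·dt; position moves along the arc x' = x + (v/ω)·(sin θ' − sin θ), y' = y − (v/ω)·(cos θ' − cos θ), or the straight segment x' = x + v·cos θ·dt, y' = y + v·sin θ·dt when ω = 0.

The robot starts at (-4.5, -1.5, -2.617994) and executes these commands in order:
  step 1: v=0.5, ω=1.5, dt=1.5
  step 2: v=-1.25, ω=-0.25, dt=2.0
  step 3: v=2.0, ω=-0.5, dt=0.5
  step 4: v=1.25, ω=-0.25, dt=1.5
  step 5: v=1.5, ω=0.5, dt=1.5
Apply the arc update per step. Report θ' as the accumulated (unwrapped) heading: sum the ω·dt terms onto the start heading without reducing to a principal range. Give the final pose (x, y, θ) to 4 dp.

(-4.4747, -5.2767, -0.7430)

step 1: θ'=-0.3680 (R=0.3333) → pose (-4.4532, -2.0997, -0.3680)
step 2: θ'=-0.8680 (R=5.0000) → pose (-6.4697, -0.6662, -0.8680)
step 3: θ'=-1.1180 (R=-4.0000) → pose (-5.9249, -1.5017, -1.1180)
step 4: θ'=-1.4930 (R=-5.0000) → pose (-5.4362, -3.3005, -1.4930)
step 5: θ'=-0.7430 (R=3.0000) → pose (-4.4747, -5.2767, -0.7430)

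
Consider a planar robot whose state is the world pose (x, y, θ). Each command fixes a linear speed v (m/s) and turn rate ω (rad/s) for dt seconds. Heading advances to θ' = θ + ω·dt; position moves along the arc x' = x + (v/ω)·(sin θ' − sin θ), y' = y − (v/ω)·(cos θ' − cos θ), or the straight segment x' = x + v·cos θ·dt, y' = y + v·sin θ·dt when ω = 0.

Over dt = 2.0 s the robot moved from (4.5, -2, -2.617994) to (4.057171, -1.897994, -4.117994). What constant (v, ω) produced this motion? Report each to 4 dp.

v = 0.2500, ω = -0.7500

Δθ = -4.117994 − -2.617994 = -1.500000
ω = Δθ/dt = -1.500000/2.0 = -0.7500
R = Δx/(sin θ' − sin θ) = -0.3333
v = R·ω = -0.3333·-0.7500 = 0.2500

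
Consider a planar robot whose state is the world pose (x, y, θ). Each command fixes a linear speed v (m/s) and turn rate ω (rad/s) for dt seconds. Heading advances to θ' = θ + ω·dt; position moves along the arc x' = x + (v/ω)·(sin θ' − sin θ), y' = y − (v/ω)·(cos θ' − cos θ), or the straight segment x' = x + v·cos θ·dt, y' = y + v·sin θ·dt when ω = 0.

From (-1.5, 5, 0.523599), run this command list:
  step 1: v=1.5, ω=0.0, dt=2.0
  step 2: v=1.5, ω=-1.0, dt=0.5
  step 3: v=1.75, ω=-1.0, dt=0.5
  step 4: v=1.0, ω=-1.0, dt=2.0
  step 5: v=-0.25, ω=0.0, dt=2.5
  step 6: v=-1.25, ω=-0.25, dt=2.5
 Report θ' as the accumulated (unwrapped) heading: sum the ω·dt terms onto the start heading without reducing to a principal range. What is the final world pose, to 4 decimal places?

(6.1920, 6.2784, -3.1014)

step 1: θ'=0.5236 (straight) → pose (1.0981, 6.5000, 0.5236)
step 2: θ'=0.0236 (R=-1.5000) → pose (1.8127, 6.7005, 0.0236)
step 3: θ'=-0.4764 (R=-1.7500) → pose (2.6565, 6.5062, -0.4764)
step 4: θ'=-2.4764 (R=-1.0000) → pose (2.8151, 4.8307, -2.4764)
step 5: θ'=-2.4764 (straight) → pose (3.3069, 5.2165, -2.4764)
step 6: θ'=-3.1014 (R=5.0000) → pose (6.1920, 6.2784, -3.1014)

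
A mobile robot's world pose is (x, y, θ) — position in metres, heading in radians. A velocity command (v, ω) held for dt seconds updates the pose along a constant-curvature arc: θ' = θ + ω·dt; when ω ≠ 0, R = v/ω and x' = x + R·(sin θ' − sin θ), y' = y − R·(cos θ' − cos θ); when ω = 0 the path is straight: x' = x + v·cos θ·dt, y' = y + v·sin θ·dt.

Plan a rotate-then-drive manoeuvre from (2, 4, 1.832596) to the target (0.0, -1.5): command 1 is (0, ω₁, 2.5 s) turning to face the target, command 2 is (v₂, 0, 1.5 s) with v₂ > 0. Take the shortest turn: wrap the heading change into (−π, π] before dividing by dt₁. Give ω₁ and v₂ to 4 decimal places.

ω₁ = 1.0124, v₂ = 3.9016

heading to target = atan2(-1.5−4, 0−2) = -1.9196
Δθ = wrap(-1.9196 − 1.8326) = 2.5310; ω₁ = Δθ/dt₁ = 1.0124
distance = √((0−2)² + (-1.5−4)²) = 5.8523; v₂ = distance/dt₂ = 3.9016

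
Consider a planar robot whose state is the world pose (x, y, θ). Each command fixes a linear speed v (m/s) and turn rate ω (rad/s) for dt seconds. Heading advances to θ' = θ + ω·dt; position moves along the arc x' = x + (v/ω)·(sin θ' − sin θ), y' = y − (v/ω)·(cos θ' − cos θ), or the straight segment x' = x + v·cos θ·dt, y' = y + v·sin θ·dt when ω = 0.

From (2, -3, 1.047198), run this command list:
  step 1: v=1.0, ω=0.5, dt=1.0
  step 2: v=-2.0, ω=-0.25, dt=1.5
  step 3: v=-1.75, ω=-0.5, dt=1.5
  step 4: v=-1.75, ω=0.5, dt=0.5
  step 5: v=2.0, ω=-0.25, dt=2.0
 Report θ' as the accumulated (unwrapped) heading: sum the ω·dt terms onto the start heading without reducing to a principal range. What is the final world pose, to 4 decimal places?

step 1: θ'=1.5472 (R=2.0000) → pose (2.2674, -2.0472, 1.5472)
step 2: θ'=1.1722 (R=8.0000) → pose (1.6425, -4.9634, 1.1722)
step 3: θ'=0.4222 (R=3.5000) → pose (-0.1490, -6.7977, 0.4222)
step 4: θ'=0.6722 (R=-3.5000) → pose (-0.8943, -7.2517, 0.6722)
step 5: θ'=0.1722 (R=-8.0000) → pose (2.7166, -5.6297, 0.1722)

(2.7166, -5.6297, 0.1722)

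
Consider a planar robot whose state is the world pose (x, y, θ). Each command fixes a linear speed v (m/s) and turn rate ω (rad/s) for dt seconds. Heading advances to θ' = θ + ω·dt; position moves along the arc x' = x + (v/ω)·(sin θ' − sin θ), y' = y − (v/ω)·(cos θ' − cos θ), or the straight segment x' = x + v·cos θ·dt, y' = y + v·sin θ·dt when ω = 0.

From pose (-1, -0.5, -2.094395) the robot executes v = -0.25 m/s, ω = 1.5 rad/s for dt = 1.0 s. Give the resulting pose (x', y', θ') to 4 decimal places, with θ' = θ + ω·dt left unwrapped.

θ' = -2.0944 + 1.5·1.0 = -0.5944
R = v/ω = -0.25/1.5 = -0.1667
x' = -1 + -0.1667·(sin -0.5944 − sin -2.0944) = -1.0510
y' = -0.5 − -0.1667·(cos -0.5944 − cos -2.0944) = -0.2786

(-1.0510, -0.2786, -0.5944)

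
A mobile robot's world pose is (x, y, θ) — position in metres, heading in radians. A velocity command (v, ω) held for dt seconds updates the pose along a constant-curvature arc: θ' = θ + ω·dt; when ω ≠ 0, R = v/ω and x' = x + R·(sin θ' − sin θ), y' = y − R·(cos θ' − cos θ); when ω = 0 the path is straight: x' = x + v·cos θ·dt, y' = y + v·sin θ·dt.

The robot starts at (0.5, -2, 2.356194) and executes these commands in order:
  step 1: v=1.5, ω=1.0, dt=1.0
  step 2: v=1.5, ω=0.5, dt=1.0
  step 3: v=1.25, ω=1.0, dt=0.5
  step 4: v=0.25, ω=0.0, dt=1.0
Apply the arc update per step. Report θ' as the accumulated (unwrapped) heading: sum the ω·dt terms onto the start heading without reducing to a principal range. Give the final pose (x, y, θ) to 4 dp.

step 1: θ'=3.3562 (R=1.5000) → pose (-0.8801, -1.5951, 3.3562)
step 2: θ'=3.8562 (R=3.0000) → pose (-2.2072, -2.2602, 3.8562)
step 3: θ'=4.3562 (R=1.2500) → pose (-2.5596, -2.7685, 4.3562)
step 4: θ'=4.3562 (straight) → pose (-2.6467, -3.0028, 4.3562)

(-2.6467, -3.0028, 4.3562)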